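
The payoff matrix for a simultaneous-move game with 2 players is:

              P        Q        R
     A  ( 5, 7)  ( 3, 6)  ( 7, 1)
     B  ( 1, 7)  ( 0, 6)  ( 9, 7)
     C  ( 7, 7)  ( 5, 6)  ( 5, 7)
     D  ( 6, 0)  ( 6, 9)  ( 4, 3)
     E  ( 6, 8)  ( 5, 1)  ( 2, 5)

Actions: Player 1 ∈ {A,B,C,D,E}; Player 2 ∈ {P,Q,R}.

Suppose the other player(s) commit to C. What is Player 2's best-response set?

BR_2 = {P,R}

u_2(P vs C) = 7
u_2(Q vs C) = 6
u_2(R vs C) = 7
max payoff 7 at {P,R}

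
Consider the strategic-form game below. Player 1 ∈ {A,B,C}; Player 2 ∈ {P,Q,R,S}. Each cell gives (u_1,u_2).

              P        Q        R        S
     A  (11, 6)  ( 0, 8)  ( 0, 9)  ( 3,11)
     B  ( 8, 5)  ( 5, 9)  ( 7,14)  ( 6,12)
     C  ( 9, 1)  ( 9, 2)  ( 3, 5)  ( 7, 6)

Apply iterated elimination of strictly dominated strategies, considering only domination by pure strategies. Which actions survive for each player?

Remaining: P1:{B,C} P2:{R,S}

P2 drop P (Q beats it: A:8>6 B:9>5 C:2>1)
P1 drop A (B beats it: Q:5>0 R:7>0 S:6>3)
P2 drop Q (R beats it: B:14>9 C:5>2)
P1→{B,C} P2→{R,S}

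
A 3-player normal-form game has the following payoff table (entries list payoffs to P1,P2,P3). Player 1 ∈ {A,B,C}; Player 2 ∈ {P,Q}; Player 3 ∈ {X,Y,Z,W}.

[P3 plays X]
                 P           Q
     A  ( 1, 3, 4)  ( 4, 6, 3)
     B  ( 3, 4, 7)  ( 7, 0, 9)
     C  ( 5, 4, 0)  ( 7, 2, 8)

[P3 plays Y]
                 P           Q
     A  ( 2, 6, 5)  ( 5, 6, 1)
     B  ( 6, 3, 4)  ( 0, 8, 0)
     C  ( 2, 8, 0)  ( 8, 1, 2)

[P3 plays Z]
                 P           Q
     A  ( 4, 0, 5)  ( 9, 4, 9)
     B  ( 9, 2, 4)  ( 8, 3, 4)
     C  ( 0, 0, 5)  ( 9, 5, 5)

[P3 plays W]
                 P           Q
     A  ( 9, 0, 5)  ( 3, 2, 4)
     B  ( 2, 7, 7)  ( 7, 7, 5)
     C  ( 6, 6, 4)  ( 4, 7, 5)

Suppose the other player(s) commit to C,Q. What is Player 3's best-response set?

BR_3 = {X}

u_3(X vs C,Q) = 8
u_3(Y vs C,Q) = 2
u_3(Z vs C,Q) = 5
u_3(W vs C,Q) = 5
max payoff 8 at {X}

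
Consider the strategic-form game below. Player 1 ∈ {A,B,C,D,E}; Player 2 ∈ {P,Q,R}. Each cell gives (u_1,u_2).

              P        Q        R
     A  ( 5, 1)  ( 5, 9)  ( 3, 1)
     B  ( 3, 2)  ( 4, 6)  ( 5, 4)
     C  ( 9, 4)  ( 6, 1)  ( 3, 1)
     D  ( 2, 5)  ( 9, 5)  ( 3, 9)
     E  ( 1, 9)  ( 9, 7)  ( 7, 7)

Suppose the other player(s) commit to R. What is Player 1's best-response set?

u_1(A vs R) = 3
u_1(B vs R) = 5
u_1(C vs R) = 3
u_1(D vs R) = 3
u_1(E vs R) = 7
max payoff 7 at {E}

BR_1 = {E}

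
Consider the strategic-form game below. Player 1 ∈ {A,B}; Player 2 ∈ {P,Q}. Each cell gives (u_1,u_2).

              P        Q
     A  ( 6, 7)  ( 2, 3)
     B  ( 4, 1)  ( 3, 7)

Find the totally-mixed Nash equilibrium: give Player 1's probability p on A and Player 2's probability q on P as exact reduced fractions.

P1 indiff ⇒ q·6+(1-q)·2 = q·4+(1-q)·3 ⇒ q(2) = (1-q)(1) ⇒ q = 1/3
P2 indiff ⇒ p·7+(1-p)·1 = p·3+(1-p)·7 ⇒ p(4) = (1-p)(6) ⇒ p = 3/5

p=3/5, q=1/3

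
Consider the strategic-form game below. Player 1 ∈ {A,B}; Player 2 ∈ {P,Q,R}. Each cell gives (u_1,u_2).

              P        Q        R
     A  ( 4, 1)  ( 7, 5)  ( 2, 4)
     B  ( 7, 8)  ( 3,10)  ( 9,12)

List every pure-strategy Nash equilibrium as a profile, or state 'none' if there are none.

(A,P): not NE [P1→B gives 7>4; P2→Q gives 5>1]
(A,Q): NE
(A,R): not NE [P1→B gives 9>2; P2→Q gives 5>4]
(B,P): not NE [P2→R gives 12>8]
(B,Q): not NE [P1→A gives 7>3; P2→R gives 12>10]
(B,R): NE

Nash profiles: (A,Q), (B,R)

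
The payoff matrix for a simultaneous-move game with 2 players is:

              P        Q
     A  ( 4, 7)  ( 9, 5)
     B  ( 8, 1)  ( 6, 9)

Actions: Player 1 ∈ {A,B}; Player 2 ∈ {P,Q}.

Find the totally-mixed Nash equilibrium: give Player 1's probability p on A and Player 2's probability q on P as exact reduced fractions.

P1 mixes 4/5 on A; P2 mixes 3/7 on P

P1 indiff ⇒ q·4+(1-q)·9 = q·8+(1-q)·6 ⇒ q(-4) = (1-q)(-3) ⇒ q = 3/7
P2 indiff ⇒ p·7+(1-p)·1 = p·5+(1-p)·9 ⇒ p(2) = (1-p)(8) ⇒ p = 4/5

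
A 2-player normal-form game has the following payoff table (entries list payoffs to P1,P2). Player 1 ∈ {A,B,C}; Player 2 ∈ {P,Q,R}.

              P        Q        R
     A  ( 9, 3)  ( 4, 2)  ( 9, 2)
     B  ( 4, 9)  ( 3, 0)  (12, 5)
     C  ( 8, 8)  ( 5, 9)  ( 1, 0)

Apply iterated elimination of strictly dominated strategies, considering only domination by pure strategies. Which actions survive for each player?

Remaining: P1:{A,C} P2:{P,Q}

P2 drop R (P beats it: A:3>2 B:9>5 C:8>0)
P1 drop B (A beats it: P:9>4 Q:4>3)
P1→{A,C} P2→{P,Q}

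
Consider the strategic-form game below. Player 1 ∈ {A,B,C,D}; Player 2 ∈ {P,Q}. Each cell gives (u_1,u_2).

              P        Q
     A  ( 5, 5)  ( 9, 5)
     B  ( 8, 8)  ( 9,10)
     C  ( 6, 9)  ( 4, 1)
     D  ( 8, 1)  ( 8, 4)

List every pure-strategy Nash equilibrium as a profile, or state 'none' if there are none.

NE set: (A,Q), (B,Q)

(A,P): not NE [P1→D gives 8>5]
(A,Q): NE
(B,P): not NE [P2→Q gives 10>8]
(B,Q): NE
(C,P): not NE [P1→D gives 8>6]
(C,Q): not NE [P1→B gives 9>4; P2→P gives 9>1]
(D,P): not NE [P2→Q gives 4>1]
(D,Q): not NE [P1→B gives 9>8]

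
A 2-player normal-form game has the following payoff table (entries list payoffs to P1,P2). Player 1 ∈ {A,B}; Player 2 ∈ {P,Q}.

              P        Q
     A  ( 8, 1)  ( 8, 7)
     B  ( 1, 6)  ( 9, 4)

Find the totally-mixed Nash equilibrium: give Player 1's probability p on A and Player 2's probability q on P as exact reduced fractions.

(p,q) = (1/4, 1/8)

P1 indiff ⇒ q·8+(1-q)·8 = q·1+(1-q)·9 ⇒ q(7) = (1-q)(1) ⇒ q = 1/8
P2 indiff ⇒ p·1+(1-p)·6 = p·7+(1-p)·4 ⇒ p(-6) = (1-p)(-2) ⇒ p = 1/4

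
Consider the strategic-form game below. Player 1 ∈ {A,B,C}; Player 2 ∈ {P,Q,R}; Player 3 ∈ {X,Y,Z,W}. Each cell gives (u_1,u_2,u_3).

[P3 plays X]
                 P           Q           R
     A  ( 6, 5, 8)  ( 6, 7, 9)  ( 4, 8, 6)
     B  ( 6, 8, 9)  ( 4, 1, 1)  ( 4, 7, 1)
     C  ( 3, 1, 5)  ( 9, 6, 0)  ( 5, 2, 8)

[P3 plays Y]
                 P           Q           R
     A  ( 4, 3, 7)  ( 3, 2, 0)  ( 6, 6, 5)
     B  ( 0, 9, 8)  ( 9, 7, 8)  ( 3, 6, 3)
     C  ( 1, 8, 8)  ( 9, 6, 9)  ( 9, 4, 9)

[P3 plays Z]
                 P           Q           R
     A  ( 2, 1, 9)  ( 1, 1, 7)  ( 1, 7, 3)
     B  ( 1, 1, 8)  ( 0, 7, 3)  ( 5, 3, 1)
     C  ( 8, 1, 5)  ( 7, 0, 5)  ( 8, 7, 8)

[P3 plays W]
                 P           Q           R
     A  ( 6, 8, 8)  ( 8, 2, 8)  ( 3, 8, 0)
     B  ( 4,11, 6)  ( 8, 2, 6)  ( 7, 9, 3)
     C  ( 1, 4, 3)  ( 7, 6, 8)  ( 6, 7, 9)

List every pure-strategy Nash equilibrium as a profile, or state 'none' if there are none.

(A,P,X): not NE [P2→R gives 8>5; P3→Z gives 9>8]
(A,P,Y): not NE [P2→R gives 6>3; P3→Z gives 9>7]
(A,P,Z): not NE [P1→C gives 8>2; P2→R gives 7>1]
(A,P,W): not NE [P3→Z gives 9>8]
(A,Q,X): not NE [P1→C gives 9>6; P2→R gives 8>7]
(A,Q,Y): not NE [P1→C gives 9>3; P2→R gives 6>2; P3→X gives 9>0]
(A,Q,Z): not NE [P1→C gives 7>1; P2→R gives 7>1; P3→X gives 9>7]
(A,Q,W): not NE [P2→R gives 8>2; P3→X gives 9>8]
(A,R,X): not NE [P1→C gives 5>4]
(A,R,Y): not NE [P1→C gives 9>6; P3→X gives 6>5]
(A,R,Z): not NE [P1→C gives 8>1; P3→X gives 6>3]
(A,R,W): not NE [P1→B gives 7>3; P3→X gives 6>0]
(B,P,X): NE
(B,P,Y): not NE [P1→A gives 4>0; P3→X gives 9>8]
(B,P,Z): not NE [P1→C gives 8>1; P2→Q gives 7>1; P3→X gives 9>8]
(B,P,W): not NE [P1→A gives 6>4; P3→X gives 9>6]
(B,Q,X): not NE [P1→C gives 9>4; P2→P gives 8>1; P3→Y gives 8>1]
(B,Q,Y): not NE [P2→P gives 9>7]
(B,Q,Z): not NE [P1→C gives 7>0; P3→Y gives 8>3]
(B,Q,W): not NE [P2→P gives 11>2; P3→Y gives 8>6]
(B,R,X): not NE [P1→C gives 5>4; P2→P gives 8>7; P3→W gives 3>1]
(B,R,Y): not NE [P1→C gives 9>3; P2→P gives 9>6]
(B,R,Z): not NE [P1→C gives 8>5; P2→Q gives 7>3; P3→W gives 3>1]
(B,R,W): not NE [P2→P gives 11>9]
(C,P,X): not NE [P1→B gives 6>3; P2→Q gives 6>1; P3→Y gives 8>5]
(C,P,Y): not NE [P1→A gives 4>1]
(C,P,Z): not NE [P2→R gives 7>1; P3→Y gives 8>5]
(C,P,W): not NE [P1→A gives 6>1; P2→R gives 7>4; P3→Y gives 8>3]
(C,Q,X): not NE [P3→Y gives 9>0]
(C,Q,Y): not NE [P2→P gives 8>6]
(C,Q,Z): not NE [P2→R gives 7>0; P3→Y gives 9>5]
(C,Q,W): not NE [P1→B gives 8>7; P2→R gives 7>6; P3→Y gives 9>8]
(C,R,X): not NE [P2→Q gives 6>2; P3→W gives 9>8]
(C,R,Y): not NE [P2→P gives 8>4]
(C,R,Z): not NE [P3→W gives 9>8]
(C,R,W): not NE [P1→B gives 7>6]

NE set: (B,P,X)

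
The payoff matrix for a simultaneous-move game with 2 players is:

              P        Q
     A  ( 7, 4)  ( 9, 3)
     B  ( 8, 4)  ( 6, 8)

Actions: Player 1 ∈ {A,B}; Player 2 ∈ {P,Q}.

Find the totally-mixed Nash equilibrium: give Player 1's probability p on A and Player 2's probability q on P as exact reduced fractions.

P1 indiff ⇒ q·7+(1-q)·9 = q·8+(1-q)·6 ⇒ q(-1) = (1-q)(-3) ⇒ q = 3/4
P2 indiff ⇒ p·4+(1-p)·4 = p·3+(1-p)·8 ⇒ p(1) = (1-p)(4) ⇒ p = 4/5

(p,q) = (4/5, 3/4)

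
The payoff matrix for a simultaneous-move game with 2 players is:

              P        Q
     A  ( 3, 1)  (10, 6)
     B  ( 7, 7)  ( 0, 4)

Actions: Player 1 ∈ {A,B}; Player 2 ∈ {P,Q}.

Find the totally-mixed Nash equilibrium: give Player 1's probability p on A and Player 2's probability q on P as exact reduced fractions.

P1 indiff ⇒ q·3+(1-q)·10 = q·7+(1-q)·0 ⇒ q(-4) = (1-q)(-10) ⇒ q = 5/7
P2 indiff ⇒ p·1+(1-p)·7 = p·6+(1-p)·4 ⇒ p(-5) = (1-p)(-3) ⇒ p = 3/8

P1 mixes 3/8 on A; P2 mixes 5/7 on P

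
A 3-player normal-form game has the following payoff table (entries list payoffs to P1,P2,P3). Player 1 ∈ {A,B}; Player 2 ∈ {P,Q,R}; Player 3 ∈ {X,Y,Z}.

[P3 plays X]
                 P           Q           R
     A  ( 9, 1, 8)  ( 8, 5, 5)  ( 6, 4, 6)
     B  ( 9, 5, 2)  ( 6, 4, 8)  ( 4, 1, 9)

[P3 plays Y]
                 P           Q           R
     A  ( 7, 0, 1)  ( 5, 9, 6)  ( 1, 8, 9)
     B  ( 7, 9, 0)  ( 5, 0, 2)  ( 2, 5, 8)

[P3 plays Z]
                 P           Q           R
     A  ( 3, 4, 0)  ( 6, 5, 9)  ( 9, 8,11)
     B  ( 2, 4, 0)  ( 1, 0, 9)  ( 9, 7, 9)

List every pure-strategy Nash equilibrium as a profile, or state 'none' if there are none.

(A,P,X): not NE [P2→Q gives 5>1]
(A,P,Y): not NE [P2→Q gives 9>0; P3→X gives 8>1]
(A,P,Z): not NE [P2→R gives 8>4; P3→X gives 8>0]
(A,Q,X): not NE [P3→Z gives 9>5]
(A,Q,Y): not NE [P3→Z gives 9>6]
(A,Q,Z): not NE [P2→R gives 8>5]
(A,R,X): not NE [P2→Q gives 5>4; P3→Z gives 11>6]
(A,R,Y): not NE [P1→B gives 2>1; P2→Q gives 9>8; P3→Z gives 11>9]
(A,R,Z): NE
(B,P,X): NE
(B,P,Y): not NE [P3→X gives 2>0]
(B,P,Z): not NE [P1→A gives 3>2; P2→R gives 7>4; P3→X gives 2>0]
(B,Q,X): not NE [P1→A gives 8>6; P2→P gives 5>4; P3→Z gives 9>8]
(B,Q,Y): not NE [P2→P gives 9>0; P3→Z gives 9>2]
(B,Q,Z): not NE [P1→A gives 6>1; P2→R gives 7>0]
(B,R,X): not NE [P1→A gives 6>4; P2→P gives 5>1]
(B,R,Y): not NE [P2→P gives 9>5; P3→Z gives 9>8]
(B,R,Z): NE

NE set: (A,R,Z), (B,P,X), (B,R,Z)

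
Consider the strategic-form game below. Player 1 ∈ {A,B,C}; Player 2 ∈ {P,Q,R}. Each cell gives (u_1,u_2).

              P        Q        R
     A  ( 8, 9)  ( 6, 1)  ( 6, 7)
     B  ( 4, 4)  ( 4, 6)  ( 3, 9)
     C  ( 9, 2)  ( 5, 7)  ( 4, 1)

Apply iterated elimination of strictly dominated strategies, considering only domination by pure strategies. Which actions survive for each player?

P1 drop B (A beats it: P:8>4 Q:6>4 R:6>3)
P2 drop R (P beats it: A:9>7 C:2>1)
P1→{A,C} P2→{P,Q}

Remaining: P1:{A,C} P2:{P,Q}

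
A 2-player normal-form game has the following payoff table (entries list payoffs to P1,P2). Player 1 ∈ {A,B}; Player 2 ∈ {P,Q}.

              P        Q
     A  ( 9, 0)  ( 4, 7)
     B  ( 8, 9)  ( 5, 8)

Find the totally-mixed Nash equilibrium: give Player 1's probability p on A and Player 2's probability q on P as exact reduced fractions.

(p,q) = (1/8, 1/2)

P1 indiff ⇒ q·9+(1-q)·4 = q·8+(1-q)·5 ⇒ q(1) = (1-q)(1) ⇒ q = 1/2
P2 indiff ⇒ p·0+(1-p)·9 = p·7+(1-p)·8 ⇒ p(-7) = (1-p)(-1) ⇒ p = 1/8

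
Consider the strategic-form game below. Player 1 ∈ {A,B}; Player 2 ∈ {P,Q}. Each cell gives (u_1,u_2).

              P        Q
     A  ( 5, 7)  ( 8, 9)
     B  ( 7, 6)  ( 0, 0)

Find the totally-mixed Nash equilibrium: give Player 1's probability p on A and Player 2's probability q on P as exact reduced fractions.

(p,q) = (3/4, 4/5)

P1 indiff ⇒ q·5+(1-q)·8 = q·7+(1-q)·0 ⇒ q(-2) = (1-q)(-8) ⇒ q = 4/5
P2 indiff ⇒ p·7+(1-p)·6 = p·9+(1-p)·0 ⇒ p(-2) = (1-p)(-6) ⇒ p = 3/4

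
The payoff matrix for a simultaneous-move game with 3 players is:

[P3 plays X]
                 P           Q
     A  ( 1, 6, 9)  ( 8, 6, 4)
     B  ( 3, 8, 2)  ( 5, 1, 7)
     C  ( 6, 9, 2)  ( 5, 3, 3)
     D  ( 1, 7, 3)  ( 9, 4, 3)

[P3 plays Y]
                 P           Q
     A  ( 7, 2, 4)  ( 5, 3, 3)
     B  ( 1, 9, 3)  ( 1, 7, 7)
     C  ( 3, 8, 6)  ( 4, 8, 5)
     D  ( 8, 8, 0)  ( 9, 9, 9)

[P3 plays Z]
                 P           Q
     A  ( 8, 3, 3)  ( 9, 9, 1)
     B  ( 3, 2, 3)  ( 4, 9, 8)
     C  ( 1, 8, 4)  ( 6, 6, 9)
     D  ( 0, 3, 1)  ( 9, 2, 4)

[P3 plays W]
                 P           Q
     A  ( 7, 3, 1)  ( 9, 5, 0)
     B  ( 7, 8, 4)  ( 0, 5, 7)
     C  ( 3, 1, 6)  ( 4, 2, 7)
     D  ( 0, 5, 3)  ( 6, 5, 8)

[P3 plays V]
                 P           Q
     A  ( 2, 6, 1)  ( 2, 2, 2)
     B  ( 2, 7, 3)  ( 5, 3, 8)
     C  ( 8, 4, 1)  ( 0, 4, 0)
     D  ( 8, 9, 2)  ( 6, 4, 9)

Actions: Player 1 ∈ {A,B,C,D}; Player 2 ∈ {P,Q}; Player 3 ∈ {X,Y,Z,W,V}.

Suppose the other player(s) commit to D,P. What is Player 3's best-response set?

BR_3 = {X,W}

u_3(X vs D,P) = 3
u_3(Y vs D,P) = 0
u_3(Z vs D,P) = 1
u_3(W vs D,P) = 3
u_3(V vs D,P) = 2
max payoff 3 at {X,W}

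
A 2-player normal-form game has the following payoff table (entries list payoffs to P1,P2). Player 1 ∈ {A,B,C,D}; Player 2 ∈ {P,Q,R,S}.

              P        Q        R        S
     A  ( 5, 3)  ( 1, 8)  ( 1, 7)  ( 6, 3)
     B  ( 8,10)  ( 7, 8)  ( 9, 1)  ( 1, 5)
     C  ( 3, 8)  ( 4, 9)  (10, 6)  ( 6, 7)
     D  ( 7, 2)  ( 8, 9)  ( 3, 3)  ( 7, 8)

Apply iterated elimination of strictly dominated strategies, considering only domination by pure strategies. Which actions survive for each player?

P1 drop A (D beats it: P:7>5 Q:8>1 R:3>1 S:7>6)
P2 drop R (Q beats it: B:8>1 C:9>6 D:9>3)
P1 drop C (D beats it: P:7>3 Q:8>4 S:7>6)
P2 drop S (Q beats it: B:8>5 D:9>8)
P1→{B,D} P2→{P,Q}

IESDS → P1:{B,D} P2:{P,Q}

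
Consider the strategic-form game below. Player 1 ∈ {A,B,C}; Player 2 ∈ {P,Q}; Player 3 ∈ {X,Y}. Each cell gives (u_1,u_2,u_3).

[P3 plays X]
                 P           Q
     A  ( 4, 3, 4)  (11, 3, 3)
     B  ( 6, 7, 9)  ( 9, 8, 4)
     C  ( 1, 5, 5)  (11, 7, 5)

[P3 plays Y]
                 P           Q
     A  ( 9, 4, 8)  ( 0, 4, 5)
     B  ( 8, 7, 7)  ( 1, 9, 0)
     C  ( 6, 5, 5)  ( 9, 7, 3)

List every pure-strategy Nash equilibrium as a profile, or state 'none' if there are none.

Nash profiles: (A,P,Y), (C,Q,X)

(A,P,X): not NE [P1→B gives 6>4; P3→Y gives 8>4]
(A,P,Y): NE
(A,Q,X): not NE [P3→Y gives 5>3]
(A,Q,Y): not NE [P1→C gives 9>0]
(B,P,X): not NE [P2→Q gives 8>7]
(B,P,Y): not NE [P1→A gives 9>8; P2→Q gives 9>7; P3→X gives 9>7]
(B,Q,X): not NE [P1→C gives 11>9]
(B,Q,Y): not NE [P1→C gives 9>1; P3→X gives 4>0]
(C,P,X): not NE [P1→B gives 6>1; P2→Q gives 7>5]
(C,P,Y): not NE [P1→A gives 9>6; P2→Q gives 7>5]
(C,Q,X): NE
(C,Q,Y): not NE [P3→X gives 5>3]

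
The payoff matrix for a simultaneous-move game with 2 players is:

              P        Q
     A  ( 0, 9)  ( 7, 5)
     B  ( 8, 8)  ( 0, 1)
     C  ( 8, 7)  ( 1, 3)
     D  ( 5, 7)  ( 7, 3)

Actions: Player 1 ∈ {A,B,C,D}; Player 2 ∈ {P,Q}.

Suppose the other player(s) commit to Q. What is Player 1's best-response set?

u_1(A vs Q) = 7
u_1(B vs Q) = 0
u_1(C vs Q) = 1
u_1(D vs Q) = 7
max payoff 7 at {A,D}

argmax u_1 = {A,D}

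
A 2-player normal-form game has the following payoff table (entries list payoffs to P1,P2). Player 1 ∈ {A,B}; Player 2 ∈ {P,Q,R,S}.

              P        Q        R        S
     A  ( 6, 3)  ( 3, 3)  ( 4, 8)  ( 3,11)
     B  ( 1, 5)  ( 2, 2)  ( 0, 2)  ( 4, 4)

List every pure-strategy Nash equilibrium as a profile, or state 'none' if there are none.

PSNE: ∅

(A,P): not NE [P2→S gives 11>3]
(A,Q): not NE [P2→S gives 11>3]
(A,R): not NE [P2→S gives 11>8]
(A,S): not NE [P1→B gives 4>3]
(B,P): not NE [P1→A gives 6>1]
(B,Q): not NE [P1→A gives 3>2; P2→P gives 5>2]
(B,R): not NE [P1→A gives 4>0; P2→P gives 5>2]
(B,S): not NE [P2→P gives 5>4]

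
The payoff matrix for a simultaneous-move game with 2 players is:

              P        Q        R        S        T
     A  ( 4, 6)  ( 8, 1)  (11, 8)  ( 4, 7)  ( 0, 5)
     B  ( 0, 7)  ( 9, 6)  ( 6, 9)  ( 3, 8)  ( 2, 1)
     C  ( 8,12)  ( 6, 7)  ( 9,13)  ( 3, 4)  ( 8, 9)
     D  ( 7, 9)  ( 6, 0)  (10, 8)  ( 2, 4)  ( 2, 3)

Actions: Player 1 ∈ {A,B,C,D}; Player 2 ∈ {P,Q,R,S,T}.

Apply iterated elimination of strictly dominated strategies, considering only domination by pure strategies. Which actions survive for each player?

Remaining: P1:{A,C,D} P2:{P,R}

P2 drop Q (P beats it: A:6>1 B:7>6 C:12>7 D:9>0)
P2 drop S (R beats it: A:8>7 B:9>8 C:13>4 D:8>4)
P1 drop B (C beats it: P:8>0 R:9>6 T:8>2)
P2 drop T (P beats it: A:6>5 C:12>9 D:9>3)
P1→{A,C,D} P2→{P,R}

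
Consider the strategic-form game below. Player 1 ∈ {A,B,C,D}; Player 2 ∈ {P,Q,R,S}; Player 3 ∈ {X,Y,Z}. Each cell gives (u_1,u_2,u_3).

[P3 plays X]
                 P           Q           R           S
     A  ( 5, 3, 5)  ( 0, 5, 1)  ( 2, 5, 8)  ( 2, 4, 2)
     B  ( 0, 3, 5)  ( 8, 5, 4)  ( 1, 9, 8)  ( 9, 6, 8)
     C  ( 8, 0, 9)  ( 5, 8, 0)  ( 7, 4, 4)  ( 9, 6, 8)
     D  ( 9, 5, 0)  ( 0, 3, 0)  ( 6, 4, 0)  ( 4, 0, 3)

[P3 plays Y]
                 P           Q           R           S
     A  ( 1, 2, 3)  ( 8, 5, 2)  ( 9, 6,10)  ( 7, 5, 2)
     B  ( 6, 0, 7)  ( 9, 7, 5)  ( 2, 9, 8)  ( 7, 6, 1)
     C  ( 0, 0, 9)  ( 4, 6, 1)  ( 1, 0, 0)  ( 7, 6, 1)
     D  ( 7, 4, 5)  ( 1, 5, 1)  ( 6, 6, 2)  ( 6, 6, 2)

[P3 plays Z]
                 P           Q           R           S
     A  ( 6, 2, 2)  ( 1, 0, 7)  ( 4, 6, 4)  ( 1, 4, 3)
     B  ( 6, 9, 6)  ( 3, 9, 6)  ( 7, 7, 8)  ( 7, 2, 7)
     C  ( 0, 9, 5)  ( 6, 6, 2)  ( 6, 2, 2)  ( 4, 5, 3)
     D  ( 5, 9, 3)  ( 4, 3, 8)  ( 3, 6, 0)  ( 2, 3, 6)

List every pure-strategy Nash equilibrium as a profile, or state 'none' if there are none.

(A,P,X): not NE [P1→D gives 9>5; P2→R gives 5>3]
(A,P,Y): not NE [P1→D gives 7>1; P2→R gives 6>2; P3→X gives 5>3]
(A,P,Z): not NE [P2→R gives 6>2; P3→X gives 5>2]
(A,Q,X): not NE [P1→B gives 8>0; P3→Z gives 7>1]
(A,Q,Y): not NE [P1→B gives 9>8; P2→R gives 6>5; P3→Z gives 7>2]
(A,Q,Z): not NE [P1→C gives 6>1; P2→R gives 6>0]
(A,R,X): not NE [P1→C gives 7>2; P3→Y gives 10>8]
(A,R,Y): NE
(A,R,Z): not NE [P1→B gives 7>4; P3→Y gives 10>4]
(A,S,X): not NE [P1→C gives 9>2; P2→R gives 5>4; P3→Z gives 3>2]
(A,S,Y): not NE [P2→R gives 6>5; P3→Z gives 3>2]
(A,S,Z): not NE [P1→B gives 7>1; P2→R gives 6>4]
(B,P,X): not NE [P1→D gives 9>0; P2→R gives 9>3; P3→Y gives 7>5]
(B,P,Y): not NE [P1→D gives 7>6; P2→R gives 9>0]
(B,P,Z): not NE [P3→Y gives 7>6]
(B,Q,X): not NE [P2→R gives 9>5; P3→Z gives 6>4]
(B,Q,Y): not NE [P2→R gives 9>7; P3→Z gives 6>5]
(B,Q,Z): not NE [P1→C gives 6>3]
(B,R,X): not NE [P1→C gives 7>1]
(B,R,Y): not NE [P1→A gives 9>2]
(B,R,Z): not NE [P2→Q gives 9>7]
(B,S,X): not NE [P2→R gives 9>6]
(B,S,Y): not NE [P2→R gives 9>6; P3→X gives 8>1]
(B,S,Z): not NE [P2→Q gives 9>2; P3→X gives 8>7]
(C,P,X): not NE [P1→D gives 9>8; P2→Q gives 8>0]
(C,P,Y): not NE [P1→D gives 7>0; P2→S gives 6>0]
(C,P,Z): not NE [P1→B gives 6>0; P3→Y gives 9>5]
(C,Q,X): not NE [P1→B gives 8>5; P3→Z gives 2>0]
(C,Q,Y): not NE [P1→B gives 9>4; P3→Z gives 2>1]
(C,Q,Z): not NE [P2→P gives 9>6]
(C,R,X): not NE [P2→Q gives 8>4]
(C,R,Y): not NE [P1→A gives 9>1; P2→S gives 6>0; P3→X gives 4>0]
(C,R,Z): not NE [P1→B gives 7>6; P2→P gives 9>2; P3→X gives 4>2]
(C,S,X): not NE [P2→Q gives 8>6]
(C,S,Y): not NE [P3→X gives 8>1]
(C,S,Z): not NE [P1→B gives 7>4; P2→P gives 9>5; P3→X gives 8>3]
(D,P,X): not NE [P3→Y gives 5>0]
(D,P,Y): not NE [P2→S gives 6>4]
(D,P,Z): not NE [P1→B gives 6>5; P3→Y gives 5>3]
(D,Q,X): not NE [P1→B gives 8>0; P2→P gives 5>3; P3→Z gives 8>0]
(D,Q,Y): not NE [P1→B gives 9>1; P2→S gives 6>5; P3→Z gives 8>1]
(D,Q,Z): not NE [P1→C gives 6>4; P2→P gives 9>3]
(D,R,X): not NE [P1→C gives 7>6; P2→P gives 5>4; P3→Y gives 2>0]
(D,R,Y): not NE [P1→A gives 9>6]
(D,R,Z): not NE [P1→B gives 7>3; P2→P gives 9>6; P3→Y gives 2>0]
(D,S,X): not NE [P1→C gives 9>4; P2→P gives 5>0; P3→Z gives 6>3]
(D,S,Y): not NE [P1→C gives 7>6; P3→Z gives 6>2]
(D,S,Z): not NE [P1→B gives 7>2; P2→P gives 9>3]

NE set: (A,R,Y)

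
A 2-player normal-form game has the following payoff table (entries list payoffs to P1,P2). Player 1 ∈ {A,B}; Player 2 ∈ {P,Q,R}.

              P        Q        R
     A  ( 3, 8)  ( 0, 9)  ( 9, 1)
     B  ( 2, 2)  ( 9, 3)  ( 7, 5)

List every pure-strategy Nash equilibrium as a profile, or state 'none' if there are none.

Equilibria: none

(A,P): not NE [P2→Q gives 9>8]
(A,Q): not NE [P1→B gives 9>0]
(A,R): not NE [P2→Q gives 9>1]
(B,P): not NE [P1→A gives 3>2; P2→R gives 5>2]
(B,Q): not NE [P2→R gives 5>3]
(B,R): not NE [P1→A gives 9>7]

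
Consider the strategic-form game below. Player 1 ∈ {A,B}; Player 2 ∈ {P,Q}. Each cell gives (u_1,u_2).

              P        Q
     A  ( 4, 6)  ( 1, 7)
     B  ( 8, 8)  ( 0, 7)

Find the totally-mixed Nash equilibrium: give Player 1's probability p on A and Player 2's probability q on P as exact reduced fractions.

P1 mixes 1/2 on A; P2 mixes 1/5 on P

P1 indiff ⇒ q·4+(1-q)·1 = q·8+(1-q)·0 ⇒ q(-4) = (1-q)(-1) ⇒ q = 1/5
P2 indiff ⇒ p·6+(1-p)·8 = p·7+(1-p)·7 ⇒ p(-1) = (1-p)(-1) ⇒ p = 1/2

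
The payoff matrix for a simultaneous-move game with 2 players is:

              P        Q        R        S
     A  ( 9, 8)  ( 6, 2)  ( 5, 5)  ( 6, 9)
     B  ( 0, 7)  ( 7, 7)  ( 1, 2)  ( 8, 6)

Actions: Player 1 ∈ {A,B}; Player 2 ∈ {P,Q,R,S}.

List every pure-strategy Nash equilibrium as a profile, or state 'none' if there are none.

PSNE = {(B,Q)}

(A,P): not NE [P2→S gives 9>8]
(A,Q): not NE [P1→B gives 7>6; P2→S gives 9>2]
(A,R): not NE [P2→S gives 9>5]
(A,S): not NE [P1→B gives 8>6]
(B,P): not NE [P1→A gives 9>0]
(B,Q): NE
(B,R): not NE [P1→A gives 5>1; P2→Q gives 7>2]
(B,S): not NE [P2→Q gives 7>6]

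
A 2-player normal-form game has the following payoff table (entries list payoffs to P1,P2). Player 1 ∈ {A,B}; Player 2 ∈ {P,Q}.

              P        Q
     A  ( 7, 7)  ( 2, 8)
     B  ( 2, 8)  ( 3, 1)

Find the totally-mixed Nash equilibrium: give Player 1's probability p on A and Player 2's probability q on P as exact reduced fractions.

p=7/8, q=1/6

P1 indiff ⇒ q·7+(1-q)·2 = q·2+(1-q)·3 ⇒ q(5) = (1-q)(1) ⇒ q = 1/6
P2 indiff ⇒ p·7+(1-p)·8 = p·8+(1-p)·1 ⇒ p(-1) = (1-p)(-7) ⇒ p = 7/8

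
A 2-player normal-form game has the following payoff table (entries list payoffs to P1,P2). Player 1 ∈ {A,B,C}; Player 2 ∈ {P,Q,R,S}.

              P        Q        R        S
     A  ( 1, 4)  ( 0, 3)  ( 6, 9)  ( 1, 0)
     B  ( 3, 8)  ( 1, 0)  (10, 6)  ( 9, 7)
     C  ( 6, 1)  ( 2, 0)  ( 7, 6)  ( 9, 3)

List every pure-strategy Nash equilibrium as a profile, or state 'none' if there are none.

(A,P): not NE [P1→C gives 6>1; P2→R gives 9>4]
(A,Q): not NE [P1→C gives 2>0; P2→R gives 9>3]
(A,R): not NE [P1→B gives 10>6]
(A,S): not NE [P1→C gives 9>1; P2→R gives 9>0]
(B,P): not NE [P1→C gives 6>3]
(B,Q): not NE [P1→C gives 2>1; P2→P gives 8>0]
(B,R): not NE [P2→P gives 8>6]
(B,S): not NE [P2→P gives 8>7]
(C,P): not NE [P2→R gives 6>1]
(C,Q): not NE [P2→R gives 6>0]
(C,R): not NE [P1→B gives 10>7]
(C,S): not NE [P2→R gives 6>3]

No pure NE.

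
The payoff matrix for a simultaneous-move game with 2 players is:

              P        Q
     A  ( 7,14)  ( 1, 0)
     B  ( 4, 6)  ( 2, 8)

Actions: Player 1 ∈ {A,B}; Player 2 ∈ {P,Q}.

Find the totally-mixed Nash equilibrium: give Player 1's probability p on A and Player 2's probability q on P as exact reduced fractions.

P1 indiff ⇒ q·7+(1-q)·1 = q·4+(1-q)·2 ⇒ q(3) = (1-q)(1) ⇒ q = 1/4
P2 indiff ⇒ p·14+(1-p)·6 = p·0+(1-p)·8 ⇒ p(14) = (1-p)(2) ⇒ p = 1/8

P1 mixes 1/8 on A; P2 mixes 1/4 on P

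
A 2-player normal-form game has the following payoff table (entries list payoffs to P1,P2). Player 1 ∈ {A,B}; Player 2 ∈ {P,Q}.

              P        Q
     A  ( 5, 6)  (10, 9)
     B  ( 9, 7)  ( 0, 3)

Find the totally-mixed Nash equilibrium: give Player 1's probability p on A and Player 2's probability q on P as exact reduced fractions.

p=4/7, q=5/7

P1 indiff ⇒ q·5+(1-q)·10 = q·9+(1-q)·0 ⇒ q(-4) = (1-q)(-10) ⇒ q = 5/7
P2 indiff ⇒ p·6+(1-p)·7 = p·9+(1-p)·3 ⇒ p(-3) = (1-p)(-4) ⇒ p = 4/7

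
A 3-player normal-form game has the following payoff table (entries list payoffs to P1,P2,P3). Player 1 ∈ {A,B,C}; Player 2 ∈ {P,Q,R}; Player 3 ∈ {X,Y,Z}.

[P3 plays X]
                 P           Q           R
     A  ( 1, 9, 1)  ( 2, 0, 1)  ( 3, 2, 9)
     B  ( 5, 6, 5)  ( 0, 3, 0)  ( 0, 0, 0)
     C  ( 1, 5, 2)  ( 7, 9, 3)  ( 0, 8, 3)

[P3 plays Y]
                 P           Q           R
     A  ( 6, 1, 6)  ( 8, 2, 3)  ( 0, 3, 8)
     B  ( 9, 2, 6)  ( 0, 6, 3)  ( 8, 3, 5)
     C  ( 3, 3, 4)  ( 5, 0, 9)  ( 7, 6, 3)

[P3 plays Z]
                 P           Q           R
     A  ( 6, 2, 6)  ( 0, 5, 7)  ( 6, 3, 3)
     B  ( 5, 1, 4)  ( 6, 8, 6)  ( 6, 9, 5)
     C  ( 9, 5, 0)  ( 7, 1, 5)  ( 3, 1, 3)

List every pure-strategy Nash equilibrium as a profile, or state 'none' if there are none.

(A,P,X): not NE [P1→B gives 5>1; P3→Z gives 6>1]
(A,P,Y): not NE [P1→B gives 9>6; P2→R gives 3>1]
(A,P,Z): not NE [P1→C gives 9>6; P2→Q gives 5>2]
(A,Q,X): not NE [P1→C gives 7>2; P2→P gives 9>0; P3→Z gives 7>1]
(A,Q,Y): not NE [P2→R gives 3>2; P3→Z gives 7>3]
(A,Q,Z): not NE [P1→C gives 7>0]
(A,R,X): not NE [P2→P gives 9>2]
(A,R,Y): not NE [P1→B gives 8>0; P3→X gives 9>8]
(A,R,Z): not NE [P2→Q gives 5>3; P3→X gives 9>3]
(B,P,X): not NE [P3→Y gives 6>5]
(B,P,Y): not NE [P2→Q gives 6>2]
(B,P,Z): not NE [P1→C gives 9>5; P2→R gives 9>1; P3→Y gives 6>4]
(B,Q,X): not NE [P1→C gives 7>0; P2→P gives 6>3; P3→Z gives 6>0]
(B,Q,Y): not NE [P1→A gives 8>0; P3→Z gives 6>3]
(B,Q,Z): not NE [P1→C gives 7>6; P2→R gives 9>8]
(B,R,X): not NE [P1→A gives 3>0; P2→P gives 6>0; P3→Z gives 5>0]
(B,R,Y): not NE [P2→Q gives 6>3]
(B,R,Z): NE
(C,P,X): not NE [P1→B gives 5>1; P2→Q gives 9>5; P3→Y gives 4>2]
(C,P,Y): not NE [P1→B gives 9>3; P2→R gives 6>3]
(C,P,Z): not NE [P3→Y gives 4>0]
(C,Q,X): not NE [P3→Y gives 9>3]
(C,Q,Y): not NE [P1→A gives 8>5; P2→R gives 6>0]
(C,Q,Z): not NE [P2→P gives 5>1; P3→Y gives 9>5]
(C,R,X): not NE [P1→A gives 3>0; P2→Q gives 9>8]
(C,R,Y): not NE [P1→B gives 8>7]
(C,R,Z): not NE [P1→B gives 6>3; P2→P gives 5>1]

NE set: (B,R,Z)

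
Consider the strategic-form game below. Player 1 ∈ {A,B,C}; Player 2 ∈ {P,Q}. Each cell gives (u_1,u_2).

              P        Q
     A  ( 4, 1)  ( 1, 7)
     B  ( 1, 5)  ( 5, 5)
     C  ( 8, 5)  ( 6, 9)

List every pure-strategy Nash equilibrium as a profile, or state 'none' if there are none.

Nash profiles: (C,Q)

(A,P): not NE [P1→C gives 8>4; P2→Q gives 7>1]
(A,Q): not NE [P1→C gives 6>1]
(B,P): not NE [P1→C gives 8>1]
(B,Q): not NE [P1→C gives 6>5]
(C,P): not NE [P2→Q gives 9>5]
(C,Q): NE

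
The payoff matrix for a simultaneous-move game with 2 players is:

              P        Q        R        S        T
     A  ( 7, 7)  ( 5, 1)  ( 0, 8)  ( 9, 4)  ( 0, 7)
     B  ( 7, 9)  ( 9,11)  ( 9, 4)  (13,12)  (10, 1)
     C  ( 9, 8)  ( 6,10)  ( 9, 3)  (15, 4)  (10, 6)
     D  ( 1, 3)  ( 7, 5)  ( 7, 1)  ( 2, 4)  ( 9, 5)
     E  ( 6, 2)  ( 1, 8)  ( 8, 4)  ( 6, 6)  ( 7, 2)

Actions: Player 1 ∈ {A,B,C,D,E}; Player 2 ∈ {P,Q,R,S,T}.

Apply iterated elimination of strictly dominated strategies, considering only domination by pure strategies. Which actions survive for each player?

IESDS → P1:{B,C} P2:{Q,S}

P1 drop A (C beats it: P:9>7 Q:6>5 R:9>0 S:15>9 T:10>0)
P1 drop D (B beats it: P:7>1 Q:9>7 R:9>7 S:13>2 T:10>9)
P1 drop E (B beats it: P:7>6 Q:9>1 R:9>8 S:13>6 T:10>7)
P2 drop P (Q beats it: B:11>9 C:10>8)
P2 drop R (Q beats it: B:11>4 C:10>3)
P2 drop T (Q beats it: B:11>1 C:10>6)
P1→{B,C} P2→{Q,S}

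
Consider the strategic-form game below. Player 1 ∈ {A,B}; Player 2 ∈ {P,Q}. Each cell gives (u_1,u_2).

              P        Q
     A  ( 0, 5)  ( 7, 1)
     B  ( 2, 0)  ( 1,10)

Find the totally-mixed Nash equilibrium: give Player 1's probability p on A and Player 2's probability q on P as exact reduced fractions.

(p,q) = (5/7, 3/4)

P1 indiff ⇒ q·0+(1-q)·7 = q·2+(1-q)·1 ⇒ q(-2) = (1-q)(-6) ⇒ q = 3/4
P2 indiff ⇒ p·5+(1-p)·0 = p·1+(1-p)·10 ⇒ p(4) = (1-p)(10) ⇒ p = 5/7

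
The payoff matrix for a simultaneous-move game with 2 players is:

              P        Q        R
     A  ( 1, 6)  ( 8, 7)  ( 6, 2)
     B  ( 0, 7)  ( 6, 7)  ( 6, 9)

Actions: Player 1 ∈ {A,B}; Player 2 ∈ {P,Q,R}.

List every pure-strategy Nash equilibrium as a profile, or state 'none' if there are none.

(A,P): not NE [P2→Q gives 7>6]
(A,Q): NE
(A,R): not NE [P2→Q gives 7>2]
(B,P): not NE [P1→A gives 1>0; P2→R gives 9>7]
(B,Q): not NE [P1→A gives 8>6; P2→R gives 9>7]
(B,R): NE

NE set: (A,Q), (B,R)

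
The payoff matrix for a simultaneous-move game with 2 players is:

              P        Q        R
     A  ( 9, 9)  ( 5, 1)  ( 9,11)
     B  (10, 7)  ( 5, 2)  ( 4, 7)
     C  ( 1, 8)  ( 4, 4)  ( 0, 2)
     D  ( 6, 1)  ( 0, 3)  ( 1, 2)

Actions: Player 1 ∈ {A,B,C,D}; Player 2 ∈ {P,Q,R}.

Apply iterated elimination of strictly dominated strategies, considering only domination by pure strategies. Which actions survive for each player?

P1 drop C (A beats it: P:9>1 Q:5>4 R:9>0)
P1 drop D (A beats it: P:9>6 Q:5>0 R:9>1)
P2 drop Q (P beats it: A:9>1 B:7>2)
P1→{A,B} P2→{P,R}

Survivors P1:{A,B} P2:{P,R}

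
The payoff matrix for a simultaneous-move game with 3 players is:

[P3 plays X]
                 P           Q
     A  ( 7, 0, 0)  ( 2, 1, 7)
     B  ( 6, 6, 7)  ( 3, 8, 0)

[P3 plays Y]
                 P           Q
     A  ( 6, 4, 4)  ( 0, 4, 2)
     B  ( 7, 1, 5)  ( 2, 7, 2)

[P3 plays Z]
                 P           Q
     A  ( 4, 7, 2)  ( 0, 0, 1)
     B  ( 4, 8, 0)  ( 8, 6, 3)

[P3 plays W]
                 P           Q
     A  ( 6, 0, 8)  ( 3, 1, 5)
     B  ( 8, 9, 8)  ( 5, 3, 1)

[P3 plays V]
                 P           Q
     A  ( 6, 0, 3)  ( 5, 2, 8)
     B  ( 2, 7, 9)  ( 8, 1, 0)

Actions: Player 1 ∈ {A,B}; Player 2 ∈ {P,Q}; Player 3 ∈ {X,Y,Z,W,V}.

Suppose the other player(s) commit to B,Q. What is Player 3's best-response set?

u_3(X vs B,Q) = 0
u_3(Y vs B,Q) = 2
u_3(Z vs B,Q) = 3
u_3(W vs B,Q) = 1
u_3(V vs B,Q) = 0
max payoff 3 at {Z}

P3 best: {Z}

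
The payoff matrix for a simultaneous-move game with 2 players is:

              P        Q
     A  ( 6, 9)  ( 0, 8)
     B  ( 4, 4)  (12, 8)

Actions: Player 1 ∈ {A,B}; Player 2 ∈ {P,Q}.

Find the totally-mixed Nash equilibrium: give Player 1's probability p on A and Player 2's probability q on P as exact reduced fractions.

P1 mixes 4/5 on A; P2 mixes 6/7 on P

P1 indiff ⇒ q·6+(1-q)·0 = q·4+(1-q)·12 ⇒ q(2) = (1-q)(12) ⇒ q = 6/7
P2 indiff ⇒ p·9+(1-p)·4 = p·8+(1-p)·8 ⇒ p(1) = (1-p)(4) ⇒ p = 4/5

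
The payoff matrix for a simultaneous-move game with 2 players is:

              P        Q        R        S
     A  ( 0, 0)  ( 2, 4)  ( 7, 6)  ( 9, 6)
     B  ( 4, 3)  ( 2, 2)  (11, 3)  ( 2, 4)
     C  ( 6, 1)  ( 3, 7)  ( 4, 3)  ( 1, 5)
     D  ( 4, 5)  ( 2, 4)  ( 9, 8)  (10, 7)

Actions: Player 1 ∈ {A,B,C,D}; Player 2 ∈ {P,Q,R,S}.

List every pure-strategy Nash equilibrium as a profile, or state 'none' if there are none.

NE set: (C,Q)

(A,P): not NE [P1→C gives 6>0; P2→S gives 6>0]
(A,Q): not NE [P1→C gives 3>2; P2→S gives 6>4]
(A,R): not NE [P1→B gives 11>7]
(A,S): not NE [P1→D gives 10>9]
(B,P): not NE [P1→C gives 6>4; P2→S gives 4>3]
(B,Q): not NE [P1→C gives 3>2; P2→S gives 4>2]
(B,R): not NE [P2→S gives 4>3]
(B,S): not NE [P1→D gives 10>2]
(C,P): not NE [P2→Q gives 7>1]
(C,Q): NE
(C,R): not NE [P1→B gives 11>4; P2→Q gives 7>3]
(C,S): not NE [P1→D gives 10>1; P2→Q gives 7>5]
(D,P): not NE [P1→C gives 6>4; P2→R gives 8>5]
(D,Q): not NE [P1→C gives 3>2; P2→R gives 8>4]
(D,R): not NE [P1→B gives 11>9]
(D,S): not NE [P2→R gives 8>7]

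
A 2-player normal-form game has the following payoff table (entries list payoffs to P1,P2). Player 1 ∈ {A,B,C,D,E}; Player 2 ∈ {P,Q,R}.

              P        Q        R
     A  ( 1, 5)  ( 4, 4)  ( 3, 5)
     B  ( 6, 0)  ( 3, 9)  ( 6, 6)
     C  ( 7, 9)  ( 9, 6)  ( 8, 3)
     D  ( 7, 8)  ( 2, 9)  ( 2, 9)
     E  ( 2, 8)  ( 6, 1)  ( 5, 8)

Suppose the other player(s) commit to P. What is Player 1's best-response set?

u_1(A vs P) = 1
u_1(B vs P) = 6
u_1(C vs P) = 7
u_1(D vs P) = 7
u_1(E vs P) = 2
max payoff 7 at {C,D}

argmax u_1 = {C,D}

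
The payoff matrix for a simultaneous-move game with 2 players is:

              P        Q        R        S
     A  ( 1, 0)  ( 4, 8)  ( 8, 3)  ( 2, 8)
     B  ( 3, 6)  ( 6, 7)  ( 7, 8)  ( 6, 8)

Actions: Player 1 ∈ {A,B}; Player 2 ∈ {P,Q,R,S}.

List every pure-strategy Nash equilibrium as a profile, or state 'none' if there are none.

(A,P): not NE [P1→B gives 3>1; P2→S gives 8>0]
(A,Q): not NE [P1→B gives 6>4]
(A,R): not NE [P2→S gives 8>3]
(A,S): not NE [P1→B gives 6>2]
(B,P): not NE [P2→S gives 8>6]
(B,Q): not NE [P2→S gives 8>7]
(B,R): not NE [P1→A gives 8>7]
(B,S): NE

Nash profiles: (B,S)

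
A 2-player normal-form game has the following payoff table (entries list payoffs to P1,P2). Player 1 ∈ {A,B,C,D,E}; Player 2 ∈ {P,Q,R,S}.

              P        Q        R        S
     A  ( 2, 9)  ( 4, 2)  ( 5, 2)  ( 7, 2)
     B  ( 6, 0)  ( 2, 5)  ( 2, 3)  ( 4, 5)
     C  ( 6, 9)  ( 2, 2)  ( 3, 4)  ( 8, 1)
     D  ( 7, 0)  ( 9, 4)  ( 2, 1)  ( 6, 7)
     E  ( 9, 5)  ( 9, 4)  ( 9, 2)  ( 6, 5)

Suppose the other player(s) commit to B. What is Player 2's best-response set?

argmax u_2 = {Q,S}

u_2(P vs B) = 0
u_2(Q vs B) = 5
u_2(R vs B) = 3
u_2(S vs B) = 5
max payoff 5 at {Q,S}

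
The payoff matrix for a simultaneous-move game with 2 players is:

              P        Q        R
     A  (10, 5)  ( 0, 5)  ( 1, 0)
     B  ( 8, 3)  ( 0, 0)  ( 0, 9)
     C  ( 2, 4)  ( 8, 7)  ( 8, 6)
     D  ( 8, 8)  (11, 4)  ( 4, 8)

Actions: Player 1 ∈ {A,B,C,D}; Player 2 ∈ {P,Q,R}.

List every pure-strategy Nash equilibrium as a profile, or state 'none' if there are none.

Nash profiles: (A,P)

(A,P): NE
(A,Q): not NE [P1→D gives 11>0]
(A,R): not NE [P1→C gives 8>1; P2→Q gives 5>0]
(B,P): not NE [P1→A gives 10>8; P2→R gives 9>3]
(B,Q): not NE [P1→D gives 11>0; P2→R gives 9>0]
(B,R): not NE [P1→C gives 8>0]
(C,P): not NE [P1→A gives 10>2; P2→Q gives 7>4]
(C,Q): not NE [P1→D gives 11>8]
(C,R): not NE [P2→Q gives 7>6]
(D,P): not NE [P1→A gives 10>8]
(D,Q): not NE [P2→R gives 8>4]
(D,R): not NE [P1→C gives 8>4]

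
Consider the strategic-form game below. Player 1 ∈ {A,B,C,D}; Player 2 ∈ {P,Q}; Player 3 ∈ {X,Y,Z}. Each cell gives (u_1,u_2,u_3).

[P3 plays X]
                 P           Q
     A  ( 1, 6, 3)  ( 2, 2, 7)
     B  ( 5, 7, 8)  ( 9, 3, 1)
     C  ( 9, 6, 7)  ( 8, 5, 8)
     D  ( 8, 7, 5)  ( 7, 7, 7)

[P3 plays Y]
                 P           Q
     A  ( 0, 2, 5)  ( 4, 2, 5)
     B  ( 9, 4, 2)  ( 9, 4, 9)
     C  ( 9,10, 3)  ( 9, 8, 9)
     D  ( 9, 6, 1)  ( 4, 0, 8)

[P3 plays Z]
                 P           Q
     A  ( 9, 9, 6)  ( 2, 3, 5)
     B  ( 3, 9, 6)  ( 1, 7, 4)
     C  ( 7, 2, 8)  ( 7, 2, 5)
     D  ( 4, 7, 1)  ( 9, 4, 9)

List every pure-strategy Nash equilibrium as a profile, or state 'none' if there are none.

(A,P,X): not NE [P1→C gives 9>1; P3→Z gives 6>3]
(A,P,Y): not NE [P1→D gives 9>0; P3→Z gives 6>5]
(A,P,Z): NE
(A,Q,X): not NE [P1→B gives 9>2; P2→P gives 6>2]
(A,Q,Y): not NE [P1→C gives 9>4; P3→X gives 7>5]
(A,Q,Z): not NE [P1→D gives 9>2; P2→P gives 9>3; P3→X gives 7>5]
(B,P,X): not NE [P1→C gives 9>5]
(B,P,Y): not NE [P3→X gives 8>2]
(B,P,Z): not NE [P1→A gives 9>3; P3→X gives 8>6]
(B,Q,X): not NE [P2→P gives 7>3; P3→Y gives 9>1]
(B,Q,Y): NE
(B,Q,Z): not NE [P1→D gives 9>1; P2→P gives 9>7; P3→Y gives 9>4]
(C,P,X): not NE [P3→Z gives 8>7]
(C,P,Y): not NE [P3→Z gives 8>3]
(C,P,Z): not NE [P1→A gives 9>7]
(C,Q,X): not NE [P1→B gives 9>8; P2→P gives 6>5; P3→Y gives 9>8]
(C,Q,Y): not NE [P2→P gives 10>8]
(C,Q,Z): not NE [P1→D gives 9>7; P3→Y gives 9>5]
(D,P,X): not NE [P1→C gives 9>8]
(D,P,Y): not NE [P3→X gives 5>1]
(D,P,Z): not NE [P1→A gives 9>4; P3→X gives 5>1]
(D,Q,X): not NE [P1→B gives 9>7; P3→Z gives 9>7]
(D,Q,Y): not NE [P1→C gives 9>4; P2→P gives 6>0; P3→Z gives 9>8]
(D,Q,Z): not NE [P2→P gives 7>4]

NE set: (A,P,Z), (B,Q,Y)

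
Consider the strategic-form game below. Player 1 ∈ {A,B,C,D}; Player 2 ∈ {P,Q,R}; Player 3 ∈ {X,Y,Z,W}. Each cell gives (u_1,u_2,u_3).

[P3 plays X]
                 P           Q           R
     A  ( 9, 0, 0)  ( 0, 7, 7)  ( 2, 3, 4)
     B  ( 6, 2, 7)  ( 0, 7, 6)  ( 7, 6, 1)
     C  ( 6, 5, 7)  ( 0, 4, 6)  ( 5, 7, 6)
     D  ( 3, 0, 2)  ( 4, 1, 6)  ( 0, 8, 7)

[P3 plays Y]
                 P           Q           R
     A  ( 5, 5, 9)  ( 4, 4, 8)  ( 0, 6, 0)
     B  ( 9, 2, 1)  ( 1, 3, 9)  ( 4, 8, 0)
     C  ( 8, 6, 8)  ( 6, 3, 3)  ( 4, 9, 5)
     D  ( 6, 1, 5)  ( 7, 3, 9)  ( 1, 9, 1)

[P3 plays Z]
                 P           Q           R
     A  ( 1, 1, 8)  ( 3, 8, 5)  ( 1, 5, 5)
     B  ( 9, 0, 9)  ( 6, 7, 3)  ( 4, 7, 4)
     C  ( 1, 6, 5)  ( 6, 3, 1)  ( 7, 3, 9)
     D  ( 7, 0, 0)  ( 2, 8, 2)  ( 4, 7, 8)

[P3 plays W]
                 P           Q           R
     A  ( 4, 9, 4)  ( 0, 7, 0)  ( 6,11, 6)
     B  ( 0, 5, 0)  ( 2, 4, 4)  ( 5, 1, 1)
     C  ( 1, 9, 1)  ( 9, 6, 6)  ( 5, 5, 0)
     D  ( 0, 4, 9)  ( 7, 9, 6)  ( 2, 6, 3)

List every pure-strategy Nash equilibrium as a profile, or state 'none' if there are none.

(A,P,X): not NE [P2→Q gives 7>0; P3→Y gives 9>0]
(A,P,Y): not NE [P1→B gives 9>5; P2→R gives 6>5]
(A,P,Z): not NE [P1→B gives 9>1; P2→Q gives 8>1; P3→Y gives 9>8]
(A,P,W): not NE [P2→R gives 11>9; P3→Y gives 9>4]
(A,Q,X): not NE [P1→D gives 4>0; P3→Y gives 8>7]
(A,Q,Y): not NE [P1→D gives 7>4; P2→R gives 6>4]
(A,Q,Z): not NE [P1→C gives 6>3; P3→Y gives 8>5]
(A,Q,W): not NE [P1→C gives 9>0; P2→R gives 11>7; P3→Y gives 8>0]
(A,R,X): not NE [P1→B gives 7>2; P2→Q gives 7>3; P3→W gives 6>4]
(A,R,Y): not NE [P1→C gives 4>0; P3→W gives 6>0]
(A,R,Z): not NE [P1→C gives 7>1; P2→Q gives 8>5; P3→W gives 6>5]
(A,R,W): NE
(B,P,X): not NE [P1→A gives 9>6; P2→Q gives 7>2; P3→Z gives 9>7]
(B,P,Y): not NE [P2→R gives 8>2; P3→Z gives 9>1]
(B,P,Z): not NE [P2→R gives 7>0]
(B,P,W): not NE [P1→A gives 4>0; P3→Z gives 9>0]
(B,Q,X): not NE [P1→D gives 4>0; P3→Y gives 9>6]
(B,Q,Y): not NE [P1→D gives 7>1; P2→R gives 8>3]
(B,Q,Z): not NE [P3→Y gives 9>3]
(B,Q,W): not NE [P1→C gives 9>2; P2→P gives 5>4; P3→Y gives 9>4]
(B,R,X): not NE [P2→Q gives 7>6; P3→Z gives 4>1]
(B,R,Y): not NE [P3→Z gives 4>0]
(B,R,Z): not NE [P1→C gives 7>4]
(B,R,W): not NE [P1→A gives 6>5; P2→P gives 5>1; P3→Z gives 4>1]
(C,P,X): not NE [P1→A gives 9>6; P2→R gives 7>5; P3→Y gives 8>7]
(C,P,Y): not NE [P1→B gives 9>8; P2→R gives 9>6]
(C,P,Z): not NE [P1→B gives 9>1; P3→Y gives 8>5]
(C,P,W): not NE [P1→A gives 4>1; P3→Y gives 8>1]
(C,Q,X): not NE [P1→D gives 4>0; P2→R gives 7>4]
(C,Q,Y): not NE [P1→D gives 7>6; P2→R gives 9>3; P3→W gives 6>3]
(C,Q,Z): not NE [P2→P gives 6>3; P3→W gives 6>1]
(C,Q,W): not NE [P2→P gives 9>6]
(C,R,X): not NE [P1→B gives 7>5; P3→Z gives 9>6]
(C,R,Y): not NE [P3→Z gives 9>5]
(C,R,Z): not NE [P2→P gives 6>3]
(C,R,W): not NE [P1→A gives 6>5; P2→P gives 9>5; P3→Z gives 9>0]
(D,P,X): not NE [P1→A gives 9>3; P2→R gives 8>0; P3→W gives 9>2]
(D,P,Y): not NE [P1→B gives 9>6; P2→R gives 9>1; P3→W gives 9>5]
(D,P,Z): not NE [P1→B gives 9>7; P2→Q gives 8>0; P3→W gives 9>0]
(D,P,W): not NE [P1→A gives 4>0; P2→Q gives 9>4]
(D,Q,X): not NE [P2→R gives 8>1; P3→Y gives 9>6]
(D,Q,Y): not NE [P2→R gives 9>3]
(D,Q,Z): not NE [P1→C gives 6>2; P3→Y gives 9>2]
(D,Q,W): not NE [P1→C gives 9>7; P3→Y gives 9>6]
(D,R,X): not NE [P1→B gives 7>0; P3→Z gives 8>7]
(D,R,Y): not NE [P1→C gives 4>1; P3→Z gives 8>1]
(D,R,Z): not NE [P1→C gives 7>4; P2→Q gives 8>7]
(D,R,W): not NE [P1→A gives 6>2; P2→Q gives 9>6; P3→Z gives 8>3]

Nash profiles: (A,R,W)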